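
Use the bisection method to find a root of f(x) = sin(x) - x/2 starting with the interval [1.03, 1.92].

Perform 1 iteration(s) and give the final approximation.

f(x) = sin(x) - x/2
Initial interval: [1.03, 1.92]

Iteration 1:
  c_1 = (1.030000 + 1.920000)/2 = 1.475000
  f(c_1) = f(1.475000) = 0.257915
  f(a) × f(c) ≥ 0, new interval: [1.475000, 1.920000]

After 1 iteration(s), the approximation is c_1 = 1.475000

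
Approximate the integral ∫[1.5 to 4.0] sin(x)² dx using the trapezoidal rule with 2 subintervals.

f(x) = sin(x)²
a = 1.5, b = 4.0, n = 2
h = (b - a)/n = 1.250000

Trapezoidal rule: (h/2)[f(x₀) + 2f(x₁) + 2f(x₂) + ... + f(xₙ)]

x_0 = 1.5000, f(x_0) = 0.994996, coefficient = 1
x_1 = 2.7500, f(x_1) = 0.145665, coefficient = 2
x_2 = 4.0000, f(x_2) = 0.572750, coefficient = 1

I ≈ (1.250000/2) × 1.859076 = 1.161923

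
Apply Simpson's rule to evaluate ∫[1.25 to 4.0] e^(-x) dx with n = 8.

f(x) = e^(-x)
a = 1.25, b = 4.0, n = 8
h = (b - a)/n = 0.343750

Simpson's rule: (h/3)[f(x₀) + 4f(x₁) + 2f(x₂) + ... + f(xₙ)]

x_0 = 1.2500, f(x_0) = 0.286505, coefficient = 1
x_1 = 1.5938, f(x_1) = 0.203162, coefficient = 4
x_2 = 1.9375, f(x_2) = 0.144064, coefficient = 2
x_3 = 2.2812, f(x_3) = 0.102156, coefficient = 4
x_4 = 2.6250, f(x_4) = 0.072440, coefficient = 2
x_5 = 2.9688, f(x_5) = 0.051367, coefficient = 4
x_6 = 3.3125, f(x_6) = 0.036425, coefficient = 2
x_7 = 3.6562, f(x_7) = 0.025829, coefficient = 4
x_8 = 4.0000, f(x_8) = 0.018316, coefficient = 1

I ≈ (0.343750/3) × 2.340739 = 0.268210
Exact value: 0.268189
Error: 0.000021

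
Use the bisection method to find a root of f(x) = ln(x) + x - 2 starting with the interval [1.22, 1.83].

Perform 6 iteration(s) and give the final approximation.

f(x) = ln(x) + x - 2
Initial interval: [1.22, 1.83]

Iteration 1:
  c_1 = (1.220000 + 1.830000)/2 = 1.525000
  f(c_1) = f(1.525000) = -0.053006
  f(a) × f(c) ≥ 0, new interval: [1.525000, 1.830000]
Iteration 2:
  c_2 = (1.525000 + 1.830000)/2 = 1.677500
  f(c_2) = f(1.677500) = 0.194805
  f(a) × f(c) < 0, new interval: [1.525000, 1.677500]
Iteration 3:
  c_3 = (1.525000 + 1.677500)/2 = 1.601250
  f(c_3) = f(1.601250) = 0.072035
  f(a) × f(c) < 0, new interval: [1.525000, 1.601250]
Iteration 4:
  c_4 = (1.525000 + 1.601250)/2 = 1.563125
  f(c_4) = f(1.563125) = 0.009812
  f(a) × f(c) < 0, new interval: [1.525000, 1.563125]
Iteration 5:
  c_5 = (1.525000 + 1.563125)/2 = 1.544062
  f(c_5) = f(1.544062) = -0.021521
  f(a) × f(c) ≥ 0, new interval: [1.544062, 1.563125]
Iteration 6:
  c_6 = (1.544062 + 1.563125)/2 = 1.553594
  f(c_6) = f(1.553594) = -0.005835
  f(a) × f(c) ≥ 0, new interval: [1.553594, 1.563125]

After 6 iteration(s), the approximation is c_6 = 1.553594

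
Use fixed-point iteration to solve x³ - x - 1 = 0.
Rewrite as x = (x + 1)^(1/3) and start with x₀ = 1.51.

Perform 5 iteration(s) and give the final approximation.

Equation: x³ - x - 1 = 0
Fixed-point form: x = (x + 1)^(1/3)
x₀ = 1.51

x_1 = g(1.510000) = 1.359016
x_2 = g(1.359016) = 1.331201
x_3 = g(1.331201) = 1.325948
x_4 = g(1.325948) = 1.324952
x_5 = g(1.324952) = 1.324762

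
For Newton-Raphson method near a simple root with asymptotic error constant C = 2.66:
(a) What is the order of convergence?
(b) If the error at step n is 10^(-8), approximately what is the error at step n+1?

(a) Newton-Raphson has quadratic (order 2) convergence near simple roots.
    This means |e_{n+1}| ≈ C|e_n|².

(b) With |e_n| = 10^(-8) and C = 2.66:
    |e_{n+1}| ≈ 2.66 × (10^(-8))² = 2.66 × 10^(-16)

(a) 2 (quadratic); (b) |e_{n+1}| ≈ 2.660e-16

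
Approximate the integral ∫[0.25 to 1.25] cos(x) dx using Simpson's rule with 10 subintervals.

f(x) = cos(x)
a = 0.25, b = 1.25, n = 10
h = (b - a)/n = 0.100000

Simpson's rule: (h/3)[f(x₀) + 4f(x₁) + 2f(x₂) + ... + f(xₙ)]

x_0 = 0.2500, f(x_0) = 0.968912, coefficient = 1
x_1 = 0.3500, f(x_1) = 0.939373, coefficient = 4
x_2 = 0.4500, f(x_2) = 0.900447, coefficient = 2
x_3 = 0.5500, f(x_3) = 0.852525, coefficient = 4
x_4 = 0.6500, f(x_4) = 0.796084, coefficient = 2
x_5 = 0.7500, f(x_5) = 0.731689, coefficient = 4
x_6 = 0.8500, f(x_6) = 0.659983, coefficient = 2
x_7 = 0.9500, f(x_7) = 0.581683, coefficient = 4
x_8 = 1.0500, f(x_8) = 0.497571, coefficient = 2
x_9 = 1.1500, f(x_9) = 0.408487, coefficient = 4
x_10 = 1.2500, f(x_10) = 0.315322, coefficient = 1

I ≈ (0.100000/3) × 21.047432 = 0.701581
Exact value: 0.701581
Error: 0.000000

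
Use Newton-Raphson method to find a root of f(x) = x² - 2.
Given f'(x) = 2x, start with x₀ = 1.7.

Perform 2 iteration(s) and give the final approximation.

f(x) = x² - 2
f'(x) = 2x
x₀ = 1.7

Newton-Raphson formula: x_{n+1} = x_n - f(x_n)/f'(x_n)

Iteration 1:
  f(1.700000) = 0.890000
  f'(1.700000) = 3.400000
  x_1 = 1.700000 - 0.890000/3.400000 = 1.438235
Iteration 2:
  f(1.438235) = 0.068521
  f'(1.438235) = 2.876471
  x_2 = 1.438235 - 0.068521/2.876471 = 1.414414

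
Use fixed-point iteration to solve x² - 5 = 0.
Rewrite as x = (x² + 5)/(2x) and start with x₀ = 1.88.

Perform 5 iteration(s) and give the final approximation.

Equation: x² - 5 = 0
Fixed-point form: x = (x² + 5)/(2x)
x₀ = 1.88

x_1 = g(1.880000) = 2.269787
x_2 = g(2.269787) = 2.236318
x_3 = g(2.236318) = 2.236068
x_4 = g(2.236068) = 2.236068
x_5 = g(2.236068) = 2.236068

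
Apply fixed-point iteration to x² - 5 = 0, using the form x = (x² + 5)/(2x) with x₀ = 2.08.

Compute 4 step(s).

Equation: x² - 5 = 0
Fixed-point form: x = (x² + 5)/(2x)
x₀ = 2.08

x_1 = g(2.080000) = 2.241923
x_2 = g(2.241923) = 2.236076
x_3 = g(2.236076) = 2.236068
x_4 = g(2.236068) = 2.236068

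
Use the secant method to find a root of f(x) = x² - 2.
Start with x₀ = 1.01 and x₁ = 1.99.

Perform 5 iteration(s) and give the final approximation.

f(x) = x² - 2
x₀ = 1.01, x₁ = 1.99

Secant formula: x_{n+1} = x_n - f(x_n)(x_n - x_{n-1})/(f(x_n) - f(x_{n-1}))

Iteration 1:
  f(1.010000) = -0.979900
  f(1.990000) = 1.960100
  x_2 = 1.990000 - 1.960100×(1.990000 - 1.010000)/(1.960100 - (-0.979900))
       = 1.336633
Iteration 2:
  f(1.990000) = 1.960100
  f(1.336633) = -0.213411
  x_3 = 1.336633 - (-0.213411)×(1.336633 - 1.990000)/(-0.213411 - 1.960100)
       = 1.400786
Iteration 3:
  f(1.336633) = -0.213411
  f(1.400786) = -0.037799
  x_4 = 1.400786 - (-0.037799)×(1.400786 - 1.336633)/(-0.037799 - (-0.213411))
       = 1.414594
Iteration 4:
  f(1.400786) = -0.037799
  f(1.414594) = 0.001077
  x_5 = 1.414594 - 0.001077×(1.414594 - 1.400786)/(0.001077 - (-0.037799))
       = 1.414212
Iteration 5:
  f(1.414594) = 0.001077
  f(1.414212) = -0.000005
  x_6 = 1.414212 - (-0.000005)×(1.414212 - 1.414594)/(-0.000005 - 0.001077)
       = 1.414214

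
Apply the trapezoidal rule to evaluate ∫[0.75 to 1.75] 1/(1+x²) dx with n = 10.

f(x) = 1/(1+x²)
a = 0.75, b = 1.75, n = 10
h = (b - a)/n = 0.100000

Trapezoidal rule: (h/2)[f(x₀) + 2f(x₁) + 2f(x₂) + ... + f(xₙ)]

x_0 = 0.7500, f(x_0) = 0.640000, coefficient = 1
x_1 = 0.8500, f(x_1) = 0.580552, coefficient = 2
x_2 = 0.9500, f(x_2) = 0.525624, coefficient = 2
x_3 = 1.0500, f(x_3) = 0.475624, coefficient = 2
x_4 = 1.1500, f(x_4) = 0.430571, coefficient = 2
x_5 = 1.2500, f(x_5) = 0.390244, coefficient = 2
x_6 = 1.3500, f(x_6) = 0.354296, coefficient = 2
x_7 = 1.4500, f(x_7) = 0.322321, coefficient = 2
x_8 = 1.5500, f(x_8) = 0.293902, coefficient = 2
x_9 = 1.6500, f(x_9) = 0.268637, coefficient = 2
x_10 = 1.7500, f(x_10) = 0.246154, coefficient = 1

I ≈ (0.100000/2) × 8.169692 = 0.408485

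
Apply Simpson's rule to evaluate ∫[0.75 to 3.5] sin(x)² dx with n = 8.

f(x) = sin(x)²
a = 0.75, b = 3.5, n = 8
h = (b - a)/n = 0.343750

Simpson's rule: (h/3)[f(x₀) + 4f(x₁) + 2f(x₂) + ... + f(xₙ)]

x_0 = 0.7500, f(x_0) = 0.464631, coefficient = 1
x_1 = 1.0938, f(x_1) = 0.789175, coefficient = 4
x_2 = 1.4375, f(x_2) = 0.982337, coefficient = 2
x_3 = 1.7812, f(x_3) = 0.956359, coefficient = 4
x_4 = 2.1250, f(x_4) = 0.723044, coefficient = 2
x_5 = 2.4688, f(x_5) = 0.388393, coefficient = 4
x_6 = 2.8125, f(x_6) = 0.104448, coefficient = 2
x_7 = 3.1562, f(x_7) = 0.000215, coefficient = 4
x_8 = 3.5000, f(x_8) = 0.123049, coefficient = 1

I ≈ (0.343750/3) × 12.743904 = 1.460239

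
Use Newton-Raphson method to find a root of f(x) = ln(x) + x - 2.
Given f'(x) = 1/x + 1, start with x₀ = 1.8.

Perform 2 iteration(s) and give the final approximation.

f(x) = ln(x) + x - 2
f'(x) = 1/x + 1
x₀ = 1.8

Newton-Raphson formula: x_{n+1} = x_n - f(x_n)/f'(x_n)

Iteration 1:
  f(1.800000) = 0.387787
  f'(1.800000) = 1.555556
  x_1 = 1.800000 - 0.387787/1.555556 = 1.550709
Iteration 2:
  f(1.550709) = -0.010579
  f'(1.550709) = 1.644866
  x_2 = 1.550709 - (-0.010579)/1.644866 = 1.557140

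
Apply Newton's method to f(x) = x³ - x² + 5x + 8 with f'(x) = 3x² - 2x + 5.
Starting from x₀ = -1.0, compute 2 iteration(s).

f(x) = x³ - x² + 5x + 8
f'(x) = 3x² - 2x + 5
x₀ = -1.0

Newton-Raphson formula: x_{n+1} = x_n - f(x_n)/f'(x_n)

Iteration 1:
  f(-1.000000) = 1.000000
  f'(-1.000000) = 10.000000
  x_1 = -1.000000 - 1.000000/10.000000 = -1.100000
Iteration 2:
  f(-1.100000) = -0.041000
  f'(-1.100000) = 10.830000
  x_2 = -1.100000 - (-0.041000)/10.830000 = -1.096214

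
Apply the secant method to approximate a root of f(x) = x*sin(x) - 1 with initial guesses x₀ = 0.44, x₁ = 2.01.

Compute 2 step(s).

f(x) = x*sin(x) - 1
x₀ = 0.44, x₁ = 2.01

Secant formula: x_{n+1} = x_n - f(x_n)(x_n - x_{n-1})/(f(x_n) - f(x_{n-1}))

Iteration 1:
  f(0.440000) = -0.812587
  f(2.010000) = 0.819232
  x_2 = 2.010000 - 0.819232×(2.010000 - 0.440000)/(0.819232 - (-0.812587))
       = 1.221803
Iteration 2:
  f(2.010000) = 0.819232
  f(1.221803) = 0.148150
  x_3 = 1.221803 - 0.148150×(1.221803 - 2.010000)/(0.148150 - 0.819232)
       = 1.047799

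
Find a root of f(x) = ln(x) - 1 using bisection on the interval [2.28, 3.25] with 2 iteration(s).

f(x) = ln(x) - 1
Initial interval: [2.28, 3.25]

Iteration 1:
  c_1 = (2.280000 + 3.250000)/2 = 2.765000
  f(c_1) = f(2.765000) = 0.017041
  f(a) × f(c) < 0, new interval: [2.280000, 2.765000]
Iteration 2:
  c_2 = (2.280000 + 2.765000)/2 = 2.522500
  f(c_2) = f(2.522500) = -0.074750
  f(a) × f(c) ≥ 0, new interval: [2.522500, 2.765000]

After 2 iteration(s), the approximation is c_2 = 2.522500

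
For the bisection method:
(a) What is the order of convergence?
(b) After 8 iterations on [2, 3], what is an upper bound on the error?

(a) Bisection has linear (order 1) convergence; the error is halved each step.

(b) Error bound = (b-a)/2^n = (3 - 2)/2^{8}
    = 1/2^{8}

(a) 1 (linear); (b) error ≤ 3.91e-03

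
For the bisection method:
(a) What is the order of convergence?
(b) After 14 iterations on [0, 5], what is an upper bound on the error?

(a) Bisection has linear (order 1) convergence; the error is halved each step.

(b) Error bound = (b-a)/2^n = (5 - 0)/2^{14}
    = 5/2^{14}

(a) 1 (linear); (b) error ≤ 3.05e-04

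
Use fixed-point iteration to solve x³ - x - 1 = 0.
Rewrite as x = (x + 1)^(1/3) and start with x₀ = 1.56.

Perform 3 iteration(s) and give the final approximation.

Equation: x³ - x - 1 = 0
Fixed-point form: x = (x + 1)^(1/3)
x₀ = 1.56

x_1 = g(1.560000) = 1.367981
x_2 = g(1.367981) = 1.332885
x_3 = g(1.332885) = 1.326267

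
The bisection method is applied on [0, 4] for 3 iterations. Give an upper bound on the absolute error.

Bisection error bound: |error| ≤ (b-a)/2^n
|error| ≤ (4 - 0)/2^3 = 4/2^3
|error| ≤ 0.5000000000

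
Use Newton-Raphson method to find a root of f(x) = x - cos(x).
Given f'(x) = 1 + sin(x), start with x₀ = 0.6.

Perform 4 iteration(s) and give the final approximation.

f(x) = x - cos(x)
f'(x) = 1 + sin(x)
x₀ = 0.6

Newton-Raphson formula: x_{n+1} = x_n - f(x_n)/f'(x_n)

Iteration 1:
  f(0.600000) = -0.225336
  f'(0.600000) = 1.564642
  x_1 = 0.600000 - (-0.225336)/1.564642 = 0.744017
Iteration 2:
  f(0.744017) = 0.008264
  f'(0.744017) = 1.677249
  x_2 = 0.744017 - 0.008264/1.677249 = 0.739090
Iteration 3:
  f(0.739090) = 0.000009
  f'(0.739090) = 1.673616
  x_3 = 0.739090 - 0.000009/1.673616 = 0.739085
Iteration 4:
  f(0.739085) = 0.000000
  f'(0.739085) = 1.673612
  x_4 = 0.739085 - 0.000000/1.673612 = 0.739085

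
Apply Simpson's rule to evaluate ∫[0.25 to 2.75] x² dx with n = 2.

f(x) = x²
a = 0.25, b = 2.75, n = 2
h = (b - a)/n = 1.250000

Simpson's rule: (h/3)[f(x₀) + 4f(x₁) + 2f(x₂) + ... + f(xₙ)]

x_0 = 0.2500, f(x_0) = 0.062500, coefficient = 1
x_1 = 1.5000, f(x_1) = 2.250000, coefficient = 4
x_2 = 2.7500, f(x_2) = 7.562500, coefficient = 1

I ≈ (1.250000/3) × 16.625000 = 6.927083
Exact value: 6.927083
Error: 0.000000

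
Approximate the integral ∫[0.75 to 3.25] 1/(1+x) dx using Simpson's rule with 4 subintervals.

f(x) = 1/(1+x)
a = 0.75, b = 3.25, n = 4
h = (b - a)/n = 0.625000

Simpson's rule: (h/3)[f(x₀) + 4f(x₁) + 2f(x₂) + ... + f(xₙ)]

x_0 = 0.7500, f(x_0) = 0.571429, coefficient = 1
x_1 = 1.3750, f(x_1) = 0.421053, coefficient = 4
x_2 = 2.0000, f(x_2) = 0.333333, coefficient = 2
x_3 = 2.6250, f(x_3) = 0.275862, coefficient = 4
x_4 = 3.2500, f(x_4) = 0.235294, coefficient = 1

I ≈ (0.625000/3) × 4.261048 = 0.887718
Exact value: 0.887303
Error: 0.000415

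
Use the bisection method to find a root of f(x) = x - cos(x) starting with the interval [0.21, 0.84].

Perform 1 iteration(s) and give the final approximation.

f(x) = x - cos(x)
Initial interval: [0.21, 0.84]

Iteration 1:
  c_1 = (0.210000 + 0.840000)/2 = 0.525000
  f(c_1) = f(0.525000) = -0.340324
  f(a) × f(c) ≥ 0, new interval: [0.525000, 0.840000]

After 1 iteration(s), the approximation is c_1 = 0.525000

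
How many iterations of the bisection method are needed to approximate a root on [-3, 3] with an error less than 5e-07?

We need (b-a)/2^n ≤ 5e-07
(3 - (-3))/2^n ≤ 5e-07
6/2^n ≤ 5e-07
2^n ≥ 12000000
n ≥ log₂(12000000) = 23.52
n ≥ 24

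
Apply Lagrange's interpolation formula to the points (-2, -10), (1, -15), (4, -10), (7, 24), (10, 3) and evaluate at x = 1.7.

Lagrange interpolation formula:
P(x) = Σ yᵢ × Lᵢ(x)
where Lᵢ(x) = Π_{j≠i} (x - xⱼ)/(xᵢ - xⱼ)

L_0(1.7) = (1.7 - 1)/(-2 - 1) × (1.7 - 4)/(-2 - 4) × (1.7 - 7)/(-2 - 7) × (1.7 - 10)/(-2 - 10) = -0.036432
L_1(1.7) = (1.7 - (-2))/(1 - (-2)) × (1.7 - 4)/(1 - 4) × (1.7 - 7)/(1 - 7) × (1.7 - 10)/(1 - 10) = 0.770278
L_2(1.7) = (1.7 - (-2))/(4 - (-2)) × (1.7 - 1)/(4 - 1) × (1.7 - 7)/(4 - 7) × (1.7 - 10)/(4 - 10) = 0.351648
L_3(1.7) = (1.7 - (-2))/(7 - (-2)) × (1.7 - 1)/(7 - 1) × (1.7 - 4)/(7 - 4) × (1.7 - 10)/(7 - 10) = -0.101735
L_4(1.7) = (1.7 - (-2))/(10 - (-2)) × (1.7 - 1)/(10 - 1) × (1.7 - 4)/(10 - 4) × (1.7 - 7)/(10 - 7) = 0.016241

P(1.7) = (-10)×L_0(1.7) + (-15)×L_1(1.7) + (-10)×L_2(1.7) + 24×L_3(1.7) + 3×L_4(1.7)
P(1.7) = -17.099240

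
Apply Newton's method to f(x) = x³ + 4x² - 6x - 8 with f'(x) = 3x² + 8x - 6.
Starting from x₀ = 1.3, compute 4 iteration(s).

f(x) = x³ + 4x² - 6x - 8
f'(x) = 3x² + 8x - 6
x₀ = 1.3

Newton-Raphson formula: x_{n+1} = x_n - f(x_n)/f'(x_n)

Iteration 1:
  f(1.300000) = -6.843000
  f'(1.300000) = 9.470000
  x_1 = 1.300000 - (-6.843000)/9.470000 = 2.022598
Iteration 2:
  f(2.022598) = 4.502267
  f'(2.022598) = 22.453486
  x_2 = 2.022598 - 4.502267/22.453486 = 1.822082
Iteration 3:
  f(1.822082) = 0.396728
  f'(1.822082) = 18.536612
  x_3 = 1.822082 - 0.396728/18.536612 = 1.800680
Iteration 4:
  f(1.800680) = 0.004326
  f'(1.800680) = 18.132786
  x_4 = 1.800680 - 0.004326/18.132786 = 1.800441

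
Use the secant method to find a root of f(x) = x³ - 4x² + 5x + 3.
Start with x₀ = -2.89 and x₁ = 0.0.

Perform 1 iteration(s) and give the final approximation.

f(x) = x³ - 4x² + 5x + 3
x₀ = -2.89, x₁ = 0.0

Secant formula: x_{n+1} = x_n - f(x_n)(x_n - x_{n-1})/(f(x_n) - f(x_{n-1}))

Iteration 1:
  f(-2.890000) = -68.995969
  f(0.000000) = 3.000000
  x_2 = 0.000000 - 3.000000×(0.000000 - (-2.890000))/(3.000000 - (-68.995969))
       = -0.120423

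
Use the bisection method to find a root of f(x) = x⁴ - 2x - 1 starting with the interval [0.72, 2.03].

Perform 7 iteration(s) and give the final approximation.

f(x) = x⁴ - 2x - 1
Initial interval: [0.72, 2.03]

Iteration 1:
  c_1 = (0.720000 + 2.030000)/2 = 1.375000
  f(c_1) = f(1.375000) = -0.175537
  f(a) × f(c) ≥ 0, new interval: [1.375000, 2.030000]
Iteration 2:
  c_2 = (1.375000 + 2.030000)/2 = 1.702500
  f(c_2) = f(1.702500) = 3.996338
  f(a) × f(c) < 0, new interval: [1.375000, 1.702500]
Iteration 3:
  c_3 = (1.375000 + 1.702500)/2 = 1.538750
  f(c_3) = f(1.538750) = 1.528747
  f(a) × f(c) < 0, new interval: [1.375000, 1.538750]
Iteration 4:
  c_4 = (1.375000 + 1.538750)/2 = 1.456875
  f(c_4) = f(1.456875) = 0.591192
  f(a) × f(c) < 0, new interval: [1.375000, 1.456875]
Iteration 5:
  c_5 = (1.375000 + 1.456875)/2 = 1.415938
  f(c_5) = f(1.415938) = 0.187665
  f(a) × f(c) < 0, new interval: [1.375000, 1.415938]
Iteration 6:
  c_6 = (1.375000 + 1.415938)/2 = 1.395469
  f(c_6) = f(1.395469) = 0.001168
  f(a) × f(c) < 0, new interval: [1.375000, 1.395469]
Iteration 7:
  c_7 = (1.375000 + 1.395469)/2 = 1.385234
  f(c_7) = f(1.385234) = -0.088390
  f(a) × f(c) ≥ 0, new interval: [1.385234, 1.395469]

After 7 iteration(s), the approximation is c_7 = 1.385234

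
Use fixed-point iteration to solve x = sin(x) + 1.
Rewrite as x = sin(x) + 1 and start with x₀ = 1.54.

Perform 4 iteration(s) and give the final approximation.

Equation: x = sin(x) + 1
Fixed-point form: x = sin(x) + 1
x₀ = 1.54

x_1 = g(1.540000) = 1.999526
x_2 = g(1.999526) = 1.909495
x_3 = g(1.909495) = 1.943188
x_4 = g(1.943188) = 1.931460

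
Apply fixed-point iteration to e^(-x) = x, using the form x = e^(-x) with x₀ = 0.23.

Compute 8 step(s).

Equation: e^(-x) = x
Fixed-point form: x = e^(-x)
x₀ = 0.23

x_1 = g(0.230000) = 0.794534
x_2 = g(0.794534) = 0.451792
x_3 = g(0.451792) = 0.636487
x_4 = g(0.636487) = 0.529148
x_5 = g(0.529148) = 0.589107
x_6 = g(0.589107) = 0.554823
x_7 = g(0.554823) = 0.574174
x_8 = g(0.574174) = 0.563170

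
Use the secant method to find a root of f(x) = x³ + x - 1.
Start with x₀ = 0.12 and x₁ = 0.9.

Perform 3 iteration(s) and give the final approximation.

f(x) = x³ + x - 1
x₀ = 0.12, x₁ = 0.9

Secant formula: x_{n+1} = x_n - f(x_n)(x_n - x_{n-1})/(f(x_n) - f(x_{n-1}))

Iteration 1:
  f(0.120000) = -0.878272
  f(0.900000) = 0.629000
  x_2 = 0.900000 - 0.629000×(0.900000 - 0.120000)/(0.629000 - (-0.878272))
       = 0.574498
Iteration 2:
  f(0.900000) = 0.629000
  f(0.574498) = -0.235890
  x_3 = 0.574498 - (-0.235890)×(0.574498 - 0.900000)/(-0.235890 - 0.629000)
       = 0.663275
Iteration 3:
  f(0.574498) = -0.235890
  f(0.663275) = -0.044927
  x_4 = 0.663275 - (-0.044927)×(0.663275 - 0.574498)/(-0.044927 - (-0.235890))
       = 0.684162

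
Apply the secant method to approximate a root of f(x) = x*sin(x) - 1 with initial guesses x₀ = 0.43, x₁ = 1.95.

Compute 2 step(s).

f(x) = x*sin(x) - 1
x₀ = 0.43, x₁ = 1.95

Secant formula: x_{n+1} = x_n - f(x_n)(x_n - x_{n-1})/(f(x_n) - f(x_{n-1}))

Iteration 1:
  f(0.430000) = -0.820746
  f(1.950000) = 0.811471
  x_2 = 1.950000 - 0.811471×(1.950000 - 0.430000)/(0.811471 - (-0.820746))
       = 1.194318
Iteration 2:
  f(1.950000) = 0.811471
  f(1.194318) = 0.110674
  x_3 = 1.194318 - 0.110674×(1.194318 - 1.950000)/(0.110674 - 0.811471)
       = 1.074976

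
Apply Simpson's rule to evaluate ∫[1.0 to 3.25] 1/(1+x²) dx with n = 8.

f(x) = 1/(1+x²)
a = 1.0, b = 3.25, n = 8
h = (b - a)/n = 0.281250

Simpson's rule: (h/3)[f(x₀) + 4f(x₁) + 2f(x₂) + ... + f(xₙ)]

x_0 = 1.0000, f(x_0) = 0.500000, coefficient = 1
x_1 = 1.2812, f(x_1) = 0.378558, coefficient = 4
x_2 = 1.5625, f(x_2) = 0.290579, coefficient = 2
x_3 = 1.8438, f(x_3) = 0.227303, coefficient = 4
x_4 = 2.1250, f(x_4) = 0.181303, coefficient = 2
x_5 = 2.4062, f(x_5) = 0.147275, coefficient = 4
x_6 = 2.6875, f(x_6) = 0.121615, coefficient = 2
x_7 = 2.9688, f(x_7) = 0.101901, coefficient = 4
x_8 = 3.2500, f(x_8) = 0.086486, coefficient = 1

I ≈ (0.281250/3) × 5.193627 = 0.486903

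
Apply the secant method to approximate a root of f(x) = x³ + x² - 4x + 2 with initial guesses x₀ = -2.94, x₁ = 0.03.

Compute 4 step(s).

f(x) = x³ + x² - 4x + 2
x₀ = -2.94, x₁ = 0.03

Secant formula: x_{n+1} = x_n - f(x_n)(x_n - x_{n-1})/(f(x_n) - f(x_{n-1}))

Iteration 1:
  f(-2.940000) = -3.008584
  f(0.030000) = 1.880927
  x_2 = 0.030000 - 1.880927×(0.030000 - (-2.940000))/(1.880927 - (-3.008584))
       = -1.112518
Iteration 2:
  f(0.030000) = 1.880927
  f(-1.112518) = 6.310808
  x_3 = -1.112518 - 6.310808×(-1.112518 - 0.030000)/(6.310808 - 1.880927)
       = 0.515113
Iteration 3:
  f(-1.112518) = 6.310808
  f(0.515113) = 0.341570
  x_4 = 0.515113 - 0.341570×(0.515113 - (-1.112518))/(0.341570 - 6.310808)
       = 0.608249
Iteration 4:
  f(0.515113) = 0.341570
  f(0.608249) = 0.162003
  x_5 = 0.608249 - 0.162003×(0.608249 - 0.515113)/(0.162003 - 0.341570)
       = 0.692275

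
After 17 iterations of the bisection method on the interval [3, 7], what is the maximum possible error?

Bisection error bound: |error| ≤ (b-a)/2^n
|error| ≤ (7 - 3)/2^17 = 4/2^17
|error| ≤ 0.0000305176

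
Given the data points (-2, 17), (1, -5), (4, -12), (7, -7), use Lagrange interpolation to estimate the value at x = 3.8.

Lagrange interpolation formula:
P(x) = Σ yᵢ × Lᵢ(x)
where Lᵢ(x) = Π_{j≠i} (x - xⱼ)/(xᵢ - xⱼ)

L_0(3.8) = (3.8 - 1)/(-2 - 1) × (3.8 - 4)/(-2 - 4) × (3.8 - 7)/(-2 - 7) = -0.011062
L_1(3.8) = (3.8 - (-2))/(1 - (-2)) × (3.8 - 4)/(1 - 4) × (3.8 - 7)/(1 - 7) = 0.068741
L_2(3.8) = (3.8 - (-2))/(4 - (-2)) × (3.8 - 1)/(4 - 1) × (3.8 - 7)/(4 - 7) = 0.962370
L_3(3.8) = (3.8 - (-2))/(7 - (-2)) × (3.8 - 1)/(7 - 1) × (3.8 - 4)/(7 - 4) = -0.020049

P(3.8) = 17×L_0(3.8) + (-5)×L_1(3.8) + (-12)×L_2(3.8) + (-7)×L_3(3.8)
P(3.8) = -11.939852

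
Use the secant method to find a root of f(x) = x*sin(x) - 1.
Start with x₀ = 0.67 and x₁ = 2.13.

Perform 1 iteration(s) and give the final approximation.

f(x) = x*sin(x) - 1
x₀ = 0.67, x₁ = 2.13

Secant formula: x_{n+1} = x_n - f(x_n)(x_n - x_{n-1})/(f(x_n) - f(x_{n-1}))

Iteration 1:
  f(0.670000) = -0.583939
  f(2.130000) = 0.805554
  x_2 = 2.130000 - 0.805554×(2.130000 - 0.670000)/(0.805554 - (-0.583939))
       = 1.283570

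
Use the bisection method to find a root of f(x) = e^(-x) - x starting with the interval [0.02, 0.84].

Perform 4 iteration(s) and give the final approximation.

f(x) = e^(-x) - x
Initial interval: [0.02, 0.84]

Iteration 1:
  c_1 = (0.020000 + 0.840000)/2 = 0.430000
  f(c_1) = f(0.430000) = 0.220509
  f(a) × f(c) ≥ 0, new interval: [0.430000, 0.840000]
Iteration 2:
  c_2 = (0.430000 + 0.840000)/2 = 0.635000
  f(c_2) = f(0.635000) = -0.105065
  f(a) × f(c) < 0, new interval: [0.430000, 0.635000]
Iteration 3:
  c_3 = (0.430000 + 0.635000)/2 = 0.532500
  f(c_3) = f(0.532500) = 0.054635
  f(a) × f(c) ≥ 0, new interval: [0.532500, 0.635000]
Iteration 4:
  c_4 = (0.532500 + 0.635000)/2 = 0.583750
  f(c_4) = f(0.583750) = -0.025947
  f(a) × f(c) < 0, new interval: [0.532500, 0.583750]

After 4 iteration(s), the approximation is c_4 = 0.583750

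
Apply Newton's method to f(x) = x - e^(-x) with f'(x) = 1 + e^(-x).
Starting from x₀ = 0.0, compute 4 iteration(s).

f(x) = x - e^(-x)
f'(x) = 1 + e^(-x)
x₀ = 0.0

Newton-Raphson formula: x_{n+1} = x_n - f(x_n)/f'(x_n)

Iteration 1:
  f(0.000000) = -1.000000
  f'(0.000000) = 2.000000
  x_1 = 0.000000 - (-1.000000)/2.000000 = 0.500000
Iteration 2:
  f(0.500000) = -0.106531
  f'(0.500000) = 1.606531
  x_2 = 0.500000 - (-0.106531)/1.606531 = 0.566311
Iteration 3:
  f(0.566311) = -0.001305
  f'(0.566311) = 1.567616
  x_3 = 0.566311 - (-0.001305)/1.567616 = 0.567143
Iteration 4:
  f(0.567143) = 0.000000
  f'(0.567143) = 1.567143
  x_4 = 0.567143 - 0.000000/1.567143 = 0.567143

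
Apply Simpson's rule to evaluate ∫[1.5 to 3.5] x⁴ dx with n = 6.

f(x) = x⁴
a = 1.5, b = 3.5, n = 6
h = (b - a)/n = 0.333333

Simpson's rule: (h/3)[f(x₀) + 4f(x₁) + 2f(x₂) + ... + f(xₙ)]

x_0 = 1.5000, f(x_0) = 5.062500, coefficient = 1
x_1 = 1.8333, f(x_1) = 11.297068, coefficient = 4
x_2 = 2.1667, f(x_2) = 22.037809, coefficient = 2
x_3 = 2.5000, f(x_3) = 39.062500, coefficient = 4
x_4 = 2.8333, f(x_4) = 64.445216, coefficient = 2
x_5 = 3.1667, f(x_5) = 100.556327, coefficient = 4
x_6 = 3.5000, f(x_6) = 150.062500, coefficient = 1

I ≈ (0.333333/3) × 931.754630 = 103.528292
Exact value: 103.525000
Error: 0.003292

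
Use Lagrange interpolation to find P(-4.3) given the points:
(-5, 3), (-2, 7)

Lagrange interpolation formula:
P(x) = Σ yᵢ × Lᵢ(x)
where Lᵢ(x) = Π_{j≠i} (x - xⱼ)/(xᵢ - xⱼ)

L_0(-4.3) = (-4.3 - (-2))/(-5 - (-2)) = 0.766667
L_1(-4.3) = (-4.3 - (-5))/(-2 - (-5)) = 0.233333

P(-4.3) = 3×L_0(-4.3) + 7×L_1(-4.3)
P(-4.3) = 3.933333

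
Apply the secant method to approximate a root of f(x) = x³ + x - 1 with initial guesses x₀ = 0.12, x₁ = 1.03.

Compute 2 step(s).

f(x) = x³ + x - 1
x₀ = 0.12, x₁ = 1.03

Secant formula: x_{n+1} = x_n - f(x_n)(x_n - x_{n-1})/(f(x_n) - f(x_{n-1}))

Iteration 1:
  f(0.120000) = -0.878272
  f(1.030000) = 1.122727
  x_2 = 1.030000 - 1.122727×(1.030000 - 0.120000)/(1.122727 - (-0.878272))
       = 0.519414
Iteration 2:
  f(1.030000) = 1.122727
  f(0.519414) = -0.340452
  x_3 = 0.519414 - (-0.340452)×(0.519414 - 1.030000)/(-0.340452 - 1.122727)
       = 0.638217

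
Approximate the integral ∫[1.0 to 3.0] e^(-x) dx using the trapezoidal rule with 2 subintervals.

f(x) = e^(-x)
a = 1.0, b = 3.0, n = 2
h = (b - a)/n = 1.000000

Trapezoidal rule: (h/2)[f(x₀) + 2f(x₁) + 2f(x₂) + ... + f(xₙ)]

x_0 = 1.0000, f(x_0) = 0.367879, coefficient = 1
x_1 = 2.0000, f(x_1) = 0.135335, coefficient = 2
x_2 = 3.0000, f(x_2) = 0.049787, coefficient = 1

I ≈ (1.000000/2) × 0.688337 = 0.344169
Exact value: 0.318092
Error: 0.026076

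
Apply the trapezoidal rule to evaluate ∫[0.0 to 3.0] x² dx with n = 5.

f(x) = x²
a = 0.0, b = 3.0, n = 5
h = (b - a)/n = 0.600000

Trapezoidal rule: (h/2)[f(x₀) + 2f(x₁) + 2f(x₂) + ... + f(xₙ)]

x_0 = 0.0000, f(x_0) = 0.000000, coefficient = 1
x_1 = 0.6000, f(x_1) = 0.360000, coefficient = 2
x_2 = 1.2000, f(x_2) = 1.440000, coefficient = 2
x_3 = 1.8000, f(x_3) = 3.240000, coefficient = 2
x_4 = 2.4000, f(x_4) = 5.760000, coefficient = 2
x_5 = 3.0000, f(x_5) = 9.000000, coefficient = 1

I ≈ (0.600000/2) × 30.600000 = 9.180000
Exact value: 9.000000
Error: 0.180000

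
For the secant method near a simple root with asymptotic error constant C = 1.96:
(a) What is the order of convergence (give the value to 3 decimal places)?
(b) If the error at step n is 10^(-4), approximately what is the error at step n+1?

(a) Secant method has superlinear convergence with order φ = (1+√5)/2 ≈ 1.618.
    This means |e_{n+1}| ≈ C|e_n|^1.618.

(b) With |e_n| = 10^(-4) and C = 1.96:
    |e_{n+1}| ≈ 1.96 × (10^(-4))^1.618 = 1.96 × 10^(-6.47)

(a) ≈ 1.618 (golden ratio); (b) |e_{n+1}| ≈ 6.609e-07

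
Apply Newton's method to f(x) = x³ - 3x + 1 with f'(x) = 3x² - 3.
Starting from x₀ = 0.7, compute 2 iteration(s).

f(x) = x³ - 3x + 1
f'(x) = 3x² - 3
x₀ = 0.7

Newton-Raphson formula: x_{n+1} = x_n - f(x_n)/f'(x_n)

Iteration 1:
  f(0.700000) = -0.757000
  f'(0.700000) = -1.530000
  x_1 = 0.700000 - (-0.757000)/(-1.530000) = 0.205229
Iteration 2:
  f(0.205229) = 0.392958
  f'(0.205229) = -2.873643
  x_2 = 0.205229 - 0.392958/(-2.873643) = 0.341974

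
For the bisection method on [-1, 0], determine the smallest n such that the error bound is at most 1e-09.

We need (b-a)/2^n ≤ 1e-09
(0 - (-1))/2^n ≤ 1e-09
1/2^n ≤ 1e-09
2^n ≥ 1000000000
n ≥ log₂(1000000000) = 29.90
n ≥ 30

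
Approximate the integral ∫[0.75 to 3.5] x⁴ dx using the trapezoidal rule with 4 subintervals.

f(x) = x⁴
a = 0.75, b = 3.5, n = 4
h = (b - a)/n = 0.687500

Trapezoidal rule: (h/2)[f(x₀) + 2f(x₁) + 2f(x₂) + ... + f(xₙ)]

x_0 = 0.7500, f(x_0) = 0.316406, coefficient = 1
x_1 = 1.4375, f(x_1) = 4.270035, coefficient = 2
x_2 = 2.1250, f(x_2) = 20.390869, coefficient = 2
x_3 = 2.8125, f(x_3) = 62.570572, coefficient = 2
x_4 = 3.5000, f(x_4) = 150.062500, coefficient = 1

I ≈ (0.687500/2) × 324.841858 = 111.664389
Exact value: 104.996289
Error: 6.668100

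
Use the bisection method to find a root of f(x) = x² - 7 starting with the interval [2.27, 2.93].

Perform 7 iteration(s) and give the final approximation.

f(x) = x² - 7
Initial interval: [2.27, 2.93]

Iteration 1:
  c_1 = (2.270000 + 2.930000)/2 = 2.600000
  f(c_1) = f(2.600000) = -0.240000
  f(a) × f(c) ≥ 0, new interval: [2.600000, 2.930000]
Iteration 2:
  c_2 = (2.600000 + 2.930000)/2 = 2.765000
  f(c_2) = f(2.765000) = 0.645225
  f(a) × f(c) < 0, new interval: [2.600000, 2.765000]
Iteration 3:
  c_3 = (2.600000 + 2.765000)/2 = 2.682500
  f(c_3) = f(2.682500) = 0.195806
  f(a) × f(c) < 0, new interval: [2.600000, 2.682500]
Iteration 4:
  c_4 = (2.600000 + 2.682500)/2 = 2.641250
  f(c_4) = f(2.641250) = -0.023798
  f(a) × f(c) ≥ 0, new interval: [2.641250, 2.682500]
Iteration 5:
  c_5 = (2.641250 + 2.682500)/2 = 2.661875
  f(c_5) = f(2.661875) = 0.085579
  f(a) × f(c) < 0, new interval: [2.641250, 2.661875]
Iteration 6:
  c_6 = (2.641250 + 2.661875)/2 = 2.651563
  f(c_6) = f(2.651563) = 0.030784
  f(a) × f(c) < 0, new interval: [2.641250, 2.651563]
Iteration 7:
  c_7 = (2.641250 + 2.651563)/2 = 2.646406
  f(c_7) = f(2.646406) = 0.003466
  f(a) × f(c) < 0, new interval: [2.641250, 2.646406]

After 7 iteration(s), the approximation is c_7 = 2.646406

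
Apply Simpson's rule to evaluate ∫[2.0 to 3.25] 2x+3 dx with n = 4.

f(x) = 2x+3
a = 2.0, b = 3.25, n = 4
h = (b - a)/n = 0.312500

Simpson's rule: (h/3)[f(x₀) + 4f(x₁) + 2f(x₂) + ... + f(xₙ)]

x_0 = 2.0000, f(x_0) = 7.000000, coefficient = 1
x_1 = 2.3125, f(x_1) = 7.625000, coefficient = 4
x_2 = 2.6250, f(x_2) = 8.250000, coefficient = 2
x_3 = 2.9375, f(x_3) = 8.875000, coefficient = 4
x_4 = 3.2500, f(x_4) = 9.500000, coefficient = 1

I ≈ (0.312500/3) × 99.000000 = 10.312500
Exact value: 10.312500
Error: 0.000000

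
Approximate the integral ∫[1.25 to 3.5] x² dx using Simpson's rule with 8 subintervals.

f(x) = x²
a = 1.25, b = 3.5, n = 8
h = (b - a)/n = 0.281250

Simpson's rule: (h/3)[f(x₀) + 4f(x₁) + 2f(x₂) + ... + f(xₙ)]

x_0 = 1.2500, f(x_0) = 1.562500, coefficient = 1
x_1 = 1.5312, f(x_1) = 2.344727, coefficient = 4
x_2 = 1.8125, f(x_2) = 3.285156, coefficient = 2
x_3 = 2.0938, f(x_3) = 4.383789, coefficient = 4
x_4 = 2.3750, f(x_4) = 5.640625, coefficient = 2
x_5 = 2.6562, f(x_5) = 7.055664, coefficient = 4
x_6 = 2.9375, f(x_6) = 8.628906, coefficient = 2
x_7 = 3.2188, f(x_7) = 10.360352, coefficient = 4
x_8 = 3.5000, f(x_8) = 12.250000, coefficient = 1

I ≈ (0.281250/3) × 145.500000 = 13.640625
Exact value: 13.640625
Error: 0.000000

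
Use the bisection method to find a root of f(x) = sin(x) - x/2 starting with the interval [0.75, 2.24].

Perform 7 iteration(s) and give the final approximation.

f(x) = sin(x) - x/2
Initial interval: [0.75, 2.24]

Iteration 1:
  c_1 = (0.750000 + 2.240000)/2 = 1.495000
  f(c_1) = f(1.495000) = 0.249629
  f(a) × f(c) ≥ 0, new interval: [1.495000, 2.240000]
Iteration 2:
  c_2 = (1.495000 + 2.240000)/2 = 1.867500
  f(c_2) = f(1.867500) = 0.022555
  f(a) × f(c) ≥ 0, new interval: [1.867500, 2.240000]
Iteration 3:
  c_3 = (1.867500 + 2.240000)/2 = 2.053750
  f(c_3) = f(2.053750) = -0.141248
  f(a) × f(c) < 0, new interval: [1.867500, 2.053750]
Iteration 4:
  c_4 = (1.867500 + 2.053750)/2 = 1.960625
  f(c_4) = f(1.960625) = -0.055338
  f(a) × f(c) < 0, new interval: [1.867500, 1.960625]
Iteration 5:
  c_5 = (1.867500 + 1.960625)/2 = 1.914062
  f(c_5) = f(1.914062) = -0.015371
  f(a) × f(c) < 0, new interval: [1.867500, 1.914062]
Iteration 6:
  c_6 = (1.867500 + 1.914062)/2 = 1.890781
  f(c_6) = f(1.890781) = 0.003850
  f(a) × f(c) ≥ 0, new interval: [1.890781, 1.914062]
Iteration 7:
  c_7 = (1.890781 + 1.914062)/2 = 1.902422
  f(c_7) = f(1.902422) = -0.005697
  f(a) × f(c) < 0, new interval: [1.890781, 1.902422]

After 7 iteration(s), the approximation is c_7 = 1.902422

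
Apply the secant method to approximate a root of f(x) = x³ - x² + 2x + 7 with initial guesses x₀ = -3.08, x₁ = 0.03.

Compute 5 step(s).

f(x) = x³ - x² + 2x + 7
x₀ = -3.08, x₁ = 0.03

Secant formula: x_{n+1} = x_n - f(x_n)(x_n - x_{n-1})/(f(x_n) - f(x_{n-1}))

Iteration 1:
  f(-3.080000) = -37.864512
  f(0.030000) = 7.059127
  x_2 = 0.030000 - 7.059127×(0.030000 - (-3.080000))/(7.059127 - (-37.864512))
       = -0.458693
Iteration 2:
  f(0.030000) = 7.059127
  f(-0.458693) = 5.775705
  x_3 = -0.458693 - 5.775705×(-0.458693 - 0.030000)/(5.775705 - 7.059127)
       = -2.657930
Iteration 3:
  f(-0.458693) = 5.775705
  f(-2.657930) = -24.157628
  x_4 = -2.657930 - (-24.157628)×(-2.657930 - (-0.458693))/(-24.157628 - 5.775705)
       = -0.883041
Iteration 4:
  f(-2.657930) = -24.157628
  f(-0.883041) = 3.765595
  x_5 = -0.883041 - 3.765595×(-0.883041 - (-2.657930))/(3.765595 - (-24.157628))
       = -1.122394
Iteration 5:
  f(-0.883041) = 3.765595
  f(-1.122394) = 2.081486
  x_6 = -1.122394 - 2.081486×(-1.122394 - (-0.883041))/(2.081486 - 3.765595)
       = -1.418224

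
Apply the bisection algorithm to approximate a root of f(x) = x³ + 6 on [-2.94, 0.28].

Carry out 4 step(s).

f(x) = x³ + 6
Initial interval: [-2.94, 0.28]

Iteration 1:
  c_1 = (-2.940000 + 0.280000)/2 = -1.330000
  f(c_1) = f(-1.330000) = 3.647363
  f(a) × f(c) < 0, new interval: [-2.940000, -1.330000]
Iteration 2:
  c_2 = (-2.940000 + (-1.330000))/2 = -2.135000
  f(c_2) = f(-2.135000) = -3.731810
  f(a) × f(c) ≥ 0, new interval: [-2.135000, -1.330000]
Iteration 3:
  c_3 = (-2.135000 + (-1.330000))/2 = -1.732500
  f(c_3) = f(-1.732500) = 0.799804
  f(a) × f(c) < 0, new interval: [-2.135000, -1.732500]
Iteration 4:
  c_4 = (-2.135000 + (-1.732500))/2 = -1.933750
  f(c_4) = f(-1.933750) = -1.231044
  f(a) × f(c) ≥ 0, new interval: [-1.933750, -1.732500]

After 4 iteration(s), the approximation is c_4 = -1.933750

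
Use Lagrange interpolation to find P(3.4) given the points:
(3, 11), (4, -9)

Lagrange interpolation formula:
P(x) = Σ yᵢ × Lᵢ(x)
where Lᵢ(x) = Π_{j≠i} (x - xⱼ)/(xᵢ - xⱼ)

L_0(3.4) = (3.4 - 4)/(3 - 4) = 0.600000
L_1(3.4) = (3.4 - 3)/(4 - 3) = 0.400000

P(3.4) = 11×L_0(3.4) + (-9)×L_1(3.4)
P(3.4) = 3.000000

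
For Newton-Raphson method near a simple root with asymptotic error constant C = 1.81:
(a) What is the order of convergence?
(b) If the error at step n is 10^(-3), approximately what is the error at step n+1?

(a) Newton-Raphson has quadratic (order 2) convergence near simple roots.
    This means |e_{n+1}| ≈ C|e_n|².

(b) With |e_n| = 10^(-3) and C = 1.81:
    |e_{n+1}| ≈ 1.81 × (10^(-3))² = 1.81 × 10^(-6)

(a) 2 (quadratic); (b) |e_{n+1}| ≈ 1.810e-06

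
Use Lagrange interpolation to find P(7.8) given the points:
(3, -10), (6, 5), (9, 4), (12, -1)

Lagrange interpolation formula:
P(x) = Σ yᵢ × Lᵢ(x)
where Lᵢ(x) = Π_{j≠i} (x - xⱼ)/(xᵢ - xⱼ)

L_0(7.8) = (7.8 - 6)/(3 - 6) × (7.8 - 9)/(3 - 9) × (7.8 - 12)/(3 - 12) = -0.056000
L_1(7.8) = (7.8 - 3)/(6 - 3) × (7.8 - 9)/(6 - 9) × (7.8 - 12)/(6 - 12) = 0.448000
L_2(7.8) = (7.8 - 3)/(9 - 3) × (7.8 - 6)/(9 - 6) × (7.8 - 12)/(9 - 12) = 0.672000
L_3(7.8) = (7.8 - 3)/(12 - 3) × (7.8 - 6)/(12 - 6) × (7.8 - 9)/(12 - 9) = -0.064000

P(7.8) = (-10)×L_0(7.8) + 5×L_1(7.8) + 4×L_2(7.8) + (-1)×L_3(7.8)
P(7.8) = 5.552000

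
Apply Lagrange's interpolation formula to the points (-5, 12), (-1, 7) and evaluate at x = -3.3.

Lagrange interpolation formula:
P(x) = Σ yᵢ × Lᵢ(x)
where Lᵢ(x) = Π_{j≠i} (x - xⱼ)/(xᵢ - xⱼ)

L_0(-3.3) = (-3.3 - (-1))/(-5 - (-1)) = 0.575000
L_1(-3.3) = (-3.3 - (-5))/(-1 - (-5)) = 0.425000

P(-3.3) = 12×L_0(-3.3) + 7×L_1(-3.3)
P(-3.3) = 9.875000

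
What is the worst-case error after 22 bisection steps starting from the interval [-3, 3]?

Bisection error bound: |error| ≤ (b-a)/2^n
|error| ≤ (3 - (-3))/2^22 = 6/2^22
|error| ≤ 0.0000014305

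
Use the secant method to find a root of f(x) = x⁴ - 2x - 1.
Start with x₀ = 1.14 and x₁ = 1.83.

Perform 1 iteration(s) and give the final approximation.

f(x) = x⁴ - 2x - 1
x₀ = 1.14, x₁ = 1.83

Secant formula: x_{n+1} = x_n - f(x_n)(x_n - x_{n-1})/(f(x_n) - f(x_{n-1}))

Iteration 1:
  f(1.140000) = -1.591040
  f(1.830000) = 6.555131
  x_2 = 1.830000 - 6.555131×(1.830000 - 1.140000)/(6.555131 - (-1.591040))
       = 1.274765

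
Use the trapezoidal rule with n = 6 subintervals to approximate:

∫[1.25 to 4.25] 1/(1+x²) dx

f(x) = 1/(1+x²)
a = 1.25, b = 4.25, n = 6
h = (b - a)/n = 0.500000

Trapezoidal rule: (h/2)[f(x₀) + 2f(x₁) + 2f(x₂) + ... + f(xₙ)]

x_0 = 1.2500, f(x_0) = 0.390244, coefficient = 1
x_1 = 1.7500, f(x_1) = 0.246154, coefficient = 2
x_2 = 2.2500, f(x_2) = 0.164948, coefficient = 2
x_3 = 2.7500, f(x_3) = 0.116788, coefficient = 2
x_4 = 3.2500, f(x_4) = 0.086486, coefficient = 2
x_5 = 3.7500, f(x_5) = 0.066390, coefficient = 2
x_6 = 4.2500, f(x_6) = 0.052459, coefficient = 1

I ≈ (0.500000/2) × 1.804237 = 0.451059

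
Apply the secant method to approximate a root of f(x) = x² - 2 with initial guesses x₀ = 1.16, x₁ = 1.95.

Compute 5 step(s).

f(x) = x² - 2
x₀ = 1.16, x₁ = 1.95

Secant formula: x_{n+1} = x_n - f(x_n)(x_n - x_{n-1})/(f(x_n) - f(x_{n-1}))

Iteration 1:
  f(1.160000) = -0.654400
  f(1.950000) = 1.802500
  x_2 = 1.950000 - 1.802500×(1.950000 - 1.160000)/(1.802500 - (-0.654400))
       = 1.370418
Iteration 2:
  f(1.950000) = 1.802500
  f(1.370418) = -0.121954
  x_3 = 1.370418 - (-0.121954)×(1.370418 - 1.950000)/(-0.121954 - 1.802500)
       = 1.407147
Iteration 3:
  f(1.370418) = -0.121954
  f(1.407147) = -0.019938
  x_4 = 1.407147 - (-0.019938)×(1.407147 - 1.370418)/(-0.019938 - (-0.121954))
       = 1.414325
Iteration 4:
  f(1.407147) = -0.019938
  f(1.414325) = 0.000315
  x_5 = 1.414325 - 0.000315×(1.414325 - 1.407147)/(0.000315 - (-0.019938))
       = 1.414213
Iteration 5:
  f(1.414325) = 0.000315
  f(1.414213) = -0.000001
  x_6 = 1.414213 - (-0.000001)×(1.414213 - 1.414325)/(-0.000001 - 0.000315)
       = 1.414214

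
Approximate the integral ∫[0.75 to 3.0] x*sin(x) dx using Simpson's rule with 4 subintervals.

f(x) = x*sin(x)
a = 0.75, b = 3.0, n = 4
h = (b - a)/n = 0.562500

Simpson's rule: (h/3)[f(x₀) + 4f(x₁) + 2f(x₂) + ... + f(xₙ)]

x_0 = 0.7500, f(x_0) = 0.511229, coefficient = 1
x_1 = 1.3125, f(x_1) = 1.268960, coefficient = 4
x_2 = 1.8750, f(x_2) = 1.788911, coefficient = 2
x_3 = 2.4375, f(x_3) = 1.577897, coefficient = 4
x_4 = 3.0000, f(x_4) = 0.423360, coefficient = 1

I ≈ (0.562500/3) × 15.899840 = 2.981220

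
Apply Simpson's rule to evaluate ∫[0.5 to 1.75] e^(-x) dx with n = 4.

f(x) = e^(-x)
a = 0.5, b = 1.75, n = 4
h = (b - a)/n = 0.312500

Simpson's rule: (h/3)[f(x₀) + 4f(x₁) + 2f(x₂) + ... + f(xₙ)]

x_0 = 0.5000, f(x_0) = 0.606531, coefficient = 1
x_1 = 0.8125, f(x_1) = 0.443747, coefficient = 4
x_2 = 1.1250, f(x_2) = 0.324652, coefficient = 2
x_3 = 1.4375, f(x_3) = 0.237521, coefficient = 4
x_4 = 1.7500, f(x_4) = 0.173774, coefficient = 1

I ≈ (0.312500/3) × 4.154682 = 0.432779
Exact value: 0.432757
Error: 0.000023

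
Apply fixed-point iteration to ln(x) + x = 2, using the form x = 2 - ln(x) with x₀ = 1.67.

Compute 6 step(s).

Equation: ln(x) + x = 2
Fixed-point form: x = 2 - ln(x)
x₀ = 1.67

x_1 = g(1.670000) = 1.487176
x_2 = g(1.487176) = 1.603121
x_3 = g(1.603121) = 1.528048
x_4 = g(1.528048) = 1.576009
x_5 = g(1.576009) = 1.545104
x_6 = g(1.545104) = 1.564909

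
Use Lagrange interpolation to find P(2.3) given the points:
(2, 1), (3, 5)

Lagrange interpolation formula:
P(x) = Σ yᵢ × Lᵢ(x)
where Lᵢ(x) = Π_{j≠i} (x - xⱼ)/(xᵢ - xⱼ)

L_0(2.3) = (2.3 - 3)/(2 - 3) = 0.700000
L_1(2.3) = (2.3 - 2)/(3 - 2) = 0.300000

P(2.3) = 1×L_0(2.3) + 5×L_1(2.3)
P(2.3) = 2.200000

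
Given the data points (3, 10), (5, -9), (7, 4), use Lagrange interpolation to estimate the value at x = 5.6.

Lagrange interpolation formula:
P(x) = Σ yᵢ × Lᵢ(x)
where Lᵢ(x) = Π_{j≠i} (x - xⱼ)/(xᵢ - xⱼ)

L_0(5.6) = (5.6 - 5)/(3 - 5) × (5.6 - 7)/(3 - 7) = -0.105000
L_1(5.6) = (5.6 - 3)/(5 - 3) × (5.6 - 7)/(5 - 7) = 0.910000
L_2(5.6) = (5.6 - 3)/(7 - 3) × (5.6 - 5)/(7 - 5) = 0.195000

P(5.6) = 10×L_0(5.6) + (-9)×L_1(5.6) + 4×L_2(5.6)
P(5.6) = -8.460000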